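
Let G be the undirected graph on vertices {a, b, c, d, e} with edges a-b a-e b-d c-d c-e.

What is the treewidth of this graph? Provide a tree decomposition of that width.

Each bag holds 3 vertices, so the decomposition has width 2, which upper-bounds the treewidth. Since a–e–c–d–b–a is a cycle in G, G is not acyclic. Forests are exactly the graphs of treewidth ≤ 1, so tw(G) ≥ 2. The upper and lower bounds meet at 2, so that is the treewidth.

Treewidth 2.
One such decomposition:
Bags: B1 = {a, c, e}  B2 = {a, c, d}  B3 = {a, b, d}
Tree: B1–B2, B2–B3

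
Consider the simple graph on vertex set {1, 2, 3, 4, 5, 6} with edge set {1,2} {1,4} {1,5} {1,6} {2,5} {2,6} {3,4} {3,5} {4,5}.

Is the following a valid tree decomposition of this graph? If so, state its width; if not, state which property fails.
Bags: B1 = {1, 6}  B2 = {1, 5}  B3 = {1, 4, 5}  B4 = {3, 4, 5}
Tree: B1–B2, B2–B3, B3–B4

A tree decomposition must satisfy three properties: every vertex lies in some bag; for every edge, both endpoints lie together in some bag; and for every vertex, the bags containing it form a connected subtree. Here vertex 2 appears in no bag, so the decomposition is invalid.

No — vertex 2 appears in no bag.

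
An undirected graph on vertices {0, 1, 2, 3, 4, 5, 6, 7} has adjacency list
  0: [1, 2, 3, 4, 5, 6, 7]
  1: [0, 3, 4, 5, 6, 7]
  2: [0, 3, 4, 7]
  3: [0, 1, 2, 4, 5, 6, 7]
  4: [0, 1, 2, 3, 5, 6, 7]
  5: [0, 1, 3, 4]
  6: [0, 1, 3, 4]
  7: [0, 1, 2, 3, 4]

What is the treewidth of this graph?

A width-4 tree decomposition is:
Bags: B1 = {0, 1, 3, 4, 7}  B2 = {0, 1, 3, 4, 5}  B3 = {0, 2, 3, 4, 7}  B4 = {0, 1, 3, 4, 6}
Tree: B1–B2, B1–B3, B2–B4
Every bag has size at most 5, so the width is 5 − 1 = 4 and tw(G) ≤ 4. Conversely, {0, 1, 3, 4, 5} is a clique of size 5, and the vertices of any clique must share a bag in every tree decomposition; so some bag has ≥ 5 vertices and tw(G) ≥ 4. Therefore the treewidth is 4.

4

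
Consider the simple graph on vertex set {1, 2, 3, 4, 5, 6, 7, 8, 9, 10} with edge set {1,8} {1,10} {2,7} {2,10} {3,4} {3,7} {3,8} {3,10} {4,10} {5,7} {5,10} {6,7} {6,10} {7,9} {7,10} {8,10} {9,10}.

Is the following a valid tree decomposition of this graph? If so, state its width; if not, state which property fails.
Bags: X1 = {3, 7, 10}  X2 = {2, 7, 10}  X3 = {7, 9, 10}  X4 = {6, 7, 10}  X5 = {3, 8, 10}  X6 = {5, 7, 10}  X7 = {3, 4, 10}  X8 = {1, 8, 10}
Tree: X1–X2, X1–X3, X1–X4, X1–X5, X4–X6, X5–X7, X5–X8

Yes; width 2.

Vertex coverage: the bags together contain {1, 2, 3, 4, 5, 6, 7, 8, 9, 10}, the full vertex set. Edge coverage: each edge of G has both endpoints in at least one bag. Running intersection: for every vertex, the bags containing it form a connected subtree. All three properties hold, so this is a valid tree decomposition of width max|bag| − 1 = 2, and hence tw(G) ≤ 2.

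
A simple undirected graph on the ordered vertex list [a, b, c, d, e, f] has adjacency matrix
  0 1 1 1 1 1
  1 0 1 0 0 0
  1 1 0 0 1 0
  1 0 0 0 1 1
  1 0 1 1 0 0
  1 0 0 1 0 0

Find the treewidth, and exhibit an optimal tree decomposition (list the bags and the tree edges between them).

The largest bag has 3 vertices, giving width 2; this decomposition certifies tw(G) ≤ 2. For the lower bound, the 3 vertices {a, d, e} are pairwise adjacent, and any tree decomposition puts a clique entirely inside one bag — forcing width ≥ 2. Therefore the treewidth is 2.

Treewidth 2.
One such decomposition:
Bags: B1 = {a, d, f}  B2 = {a, d, e}  B3 = {a, c, e}  B4 = {a, b, c}
Tree: B1–B2, B2–B3, B3–B4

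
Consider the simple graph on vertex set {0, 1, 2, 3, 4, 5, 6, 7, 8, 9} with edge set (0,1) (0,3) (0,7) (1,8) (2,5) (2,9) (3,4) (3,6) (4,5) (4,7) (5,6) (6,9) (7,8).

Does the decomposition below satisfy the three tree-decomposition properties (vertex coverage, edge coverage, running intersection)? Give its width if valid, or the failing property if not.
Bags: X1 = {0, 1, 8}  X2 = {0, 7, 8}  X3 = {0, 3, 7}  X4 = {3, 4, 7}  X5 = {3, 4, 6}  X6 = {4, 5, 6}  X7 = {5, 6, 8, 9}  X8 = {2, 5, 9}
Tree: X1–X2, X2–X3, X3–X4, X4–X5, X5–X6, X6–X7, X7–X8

No — bags containing vertex 8 are not connected in the tree.

A tree decomposition must satisfy three properties: every vertex lies in some bag; for every edge, both endpoints lie together in some bag; and for every vertex, the bags containing it form a connected subtree. Here bags containing vertex 8 are not connected in the tree, so the decomposition is invalid.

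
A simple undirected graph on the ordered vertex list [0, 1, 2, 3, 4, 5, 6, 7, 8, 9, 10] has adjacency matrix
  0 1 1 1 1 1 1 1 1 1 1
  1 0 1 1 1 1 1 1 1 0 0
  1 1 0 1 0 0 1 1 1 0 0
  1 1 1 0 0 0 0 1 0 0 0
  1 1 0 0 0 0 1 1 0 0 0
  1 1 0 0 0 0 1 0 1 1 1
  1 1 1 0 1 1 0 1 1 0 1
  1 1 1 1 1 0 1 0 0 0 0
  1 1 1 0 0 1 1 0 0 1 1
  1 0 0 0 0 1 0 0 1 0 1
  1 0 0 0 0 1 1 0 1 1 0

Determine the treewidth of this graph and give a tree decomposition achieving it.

Treewidth 4.
Bags: B1 = {0, 1, 2, 6, 8}  B2 = {0, 1, 5, 6, 8}  B3 = {0, 5, 6, 8, 10}  B4 = {0, 1, 2, 6, 7}  B5 = {0, 5, 8, 9, 10}  B6 = {0, 1, 2, 3, 7}  B7 = {0, 1, 4, 6, 7}
Tree: B1–B2, B2–B3, B1–B4, B3–B5, B4–B6, B4–B7

Every bag has size at most 5, so the width is 5 − 1 = 4 and tw(G) ≤ 4. On the other hand G contains the 5-clique {0, 1, 2, 3, 7}. A clique must lie in a single bag of any decomposition, so no decomposition can have width below 4. Combining the bounds, tw(G) = 4.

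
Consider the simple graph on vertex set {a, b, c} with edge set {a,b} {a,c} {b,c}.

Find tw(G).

2

A width-2 tree decomposition is:
Bags: B1 = {a, b, c}
Tree: (single bag)
With just one bag of size 3, the width is 3 − 1 = 2, so tw(G) ≤ 2. On the other hand G contains the 3-clique {a, b, c}. A clique must lie in a single bag of any decomposition, so no decomposition can have width below 2. Combining the bounds, tw(G) = 2.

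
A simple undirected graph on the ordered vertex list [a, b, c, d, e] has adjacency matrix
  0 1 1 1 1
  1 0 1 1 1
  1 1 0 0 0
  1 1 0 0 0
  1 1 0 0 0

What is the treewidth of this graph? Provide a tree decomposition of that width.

Every bag has size at most 3, so the width is 3 − 1 = 2 and tw(G) ≤ 2. On the other hand G contains the 3-clique {a, b, d}. A clique must lie in a single bag of any decomposition, so no decomposition can have width below 2. Combining the bounds, tw(G) = 2.

Treewidth 2.
One such decomposition:
Bags: B1 = {a, b, c}  B2 = {a, b, d}  B3 = {a, b, e}
Tree: B1–B2, B2–B3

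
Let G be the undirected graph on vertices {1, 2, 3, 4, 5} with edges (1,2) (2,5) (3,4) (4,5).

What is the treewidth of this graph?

A width-1 tree decomposition is:
Bags: B1 = {3, 4}  B2 = {4, 5}  B3 = {2, 5}  B4 = {1, 2}
Tree: B1–B2, B2–B3, B3–B4
Each bag holds 2 vertices, so the decomposition has width 1, which upper-bounds the treewidth. Since G has at least one edge (e.g. 3–4), it is not an edgeless graph, so tw(G) ≥ 1. Therefore the treewidth is 1.

1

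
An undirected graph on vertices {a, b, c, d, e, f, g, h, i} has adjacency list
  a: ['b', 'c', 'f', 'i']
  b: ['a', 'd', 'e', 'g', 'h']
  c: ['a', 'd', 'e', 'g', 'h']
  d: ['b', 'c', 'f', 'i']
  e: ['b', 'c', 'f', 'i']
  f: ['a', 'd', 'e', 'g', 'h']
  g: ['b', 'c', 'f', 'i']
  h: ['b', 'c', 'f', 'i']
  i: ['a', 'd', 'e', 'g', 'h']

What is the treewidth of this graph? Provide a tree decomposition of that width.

Treewidth 4.
Bags: B1 = {b, c, f, h, i}  B2 = {b, c, d, f, i}  B3 = {b, c, f, g, i}  B4 = {a, b, c, f, i}  B5 = {b, c, e, f, i}
Tree: B1–B2, B2–B3, B3–B4, B4–B5

The largest bag has 5 vertices, giving width 4; this decomposition certifies tw(G) ≤ 4. For the lower bound: the 5 vertex sets {c,h}, {b,d}, {f,g}, {i}, {a} are disjoint, each induces a connected subgraph, and every pair is joined by at least one edge of G. Contracting each set to a single vertex therefore yields K_{5} as a minor, and since treewidth is minor-monotone, tw(G) ≥ tw(K_{5}) = 4. The upper and lower bounds meet at 4, so that is the treewidth.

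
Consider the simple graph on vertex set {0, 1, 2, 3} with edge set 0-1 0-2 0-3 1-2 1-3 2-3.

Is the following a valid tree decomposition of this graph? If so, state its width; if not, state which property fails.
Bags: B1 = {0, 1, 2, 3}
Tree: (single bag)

Every vertex of G appears in some bag (union = {0, 1, 2, 3}); every edge is covered by a bag; and for each vertex v the set of bags containing v is connected in the bag tree. The decomposition is therefore valid. The largest bag has 4 vertices, so the width is 3.

Yes; width 3.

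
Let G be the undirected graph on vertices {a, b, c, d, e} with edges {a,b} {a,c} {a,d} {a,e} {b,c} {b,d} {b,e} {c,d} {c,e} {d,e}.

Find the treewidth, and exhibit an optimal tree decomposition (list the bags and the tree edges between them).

Treewidth 4.
One optimal decomposition is:
Bags: B1 = {a, b, c, d, e}
Tree: (single bag)

With just one bag of size 5, the width is 5 − 1 = 4, so tw(G) ≤ 4. On the other hand G contains the 5-clique {a, b, c, d, e}. A clique must lie in a single bag of any decomposition, so no decomposition can have width below 4. Combining the bounds, tw(G) = 4.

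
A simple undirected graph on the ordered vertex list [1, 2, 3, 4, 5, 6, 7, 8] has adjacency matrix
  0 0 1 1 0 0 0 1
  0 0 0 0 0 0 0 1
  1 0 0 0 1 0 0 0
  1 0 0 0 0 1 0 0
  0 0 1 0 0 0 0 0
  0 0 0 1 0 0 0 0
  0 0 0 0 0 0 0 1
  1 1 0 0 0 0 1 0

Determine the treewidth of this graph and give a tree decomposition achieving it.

Every bag has size at most 2, so the width is 2 − 1 = 1 and tw(G) ≤ 1. Any graph with an edge has treewidth ≥ 1, and G has the edge 2–8. Combining the bounds, tw(G) = 1.

Treewidth 1.
One optimal decomposition is:
Bags: B1 = {2, 8}  B2 = {1, 8}  B3 = {1, 3}  B4 = {1, 4}  B5 = {7, 8}  B6 = {3, 5}  B7 = {4, 6}
Tree: B1–B2, B2–B3, B2–B4, B2–B5, B3–B6, B4–B7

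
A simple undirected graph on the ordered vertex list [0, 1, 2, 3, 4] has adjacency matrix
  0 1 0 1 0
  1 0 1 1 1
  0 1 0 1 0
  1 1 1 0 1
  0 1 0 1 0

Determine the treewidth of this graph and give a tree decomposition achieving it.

Treewidth 2.
One such decomposition:
Bags: B1 = {1, 2, 3}  B2 = {0, 1, 3}  B3 = {1, 3, 4}
Tree: B1–B2, B2–B3

Every bag has size at most 3, so the width is 3 − 1 = 2 and tw(G) ≤ 2. On the other hand G contains the 3-clique {0, 1, 3}. A clique must lie in a single bag of any decomposition, so no decomposition can have width below 2. Combining the bounds, tw(G) = 2.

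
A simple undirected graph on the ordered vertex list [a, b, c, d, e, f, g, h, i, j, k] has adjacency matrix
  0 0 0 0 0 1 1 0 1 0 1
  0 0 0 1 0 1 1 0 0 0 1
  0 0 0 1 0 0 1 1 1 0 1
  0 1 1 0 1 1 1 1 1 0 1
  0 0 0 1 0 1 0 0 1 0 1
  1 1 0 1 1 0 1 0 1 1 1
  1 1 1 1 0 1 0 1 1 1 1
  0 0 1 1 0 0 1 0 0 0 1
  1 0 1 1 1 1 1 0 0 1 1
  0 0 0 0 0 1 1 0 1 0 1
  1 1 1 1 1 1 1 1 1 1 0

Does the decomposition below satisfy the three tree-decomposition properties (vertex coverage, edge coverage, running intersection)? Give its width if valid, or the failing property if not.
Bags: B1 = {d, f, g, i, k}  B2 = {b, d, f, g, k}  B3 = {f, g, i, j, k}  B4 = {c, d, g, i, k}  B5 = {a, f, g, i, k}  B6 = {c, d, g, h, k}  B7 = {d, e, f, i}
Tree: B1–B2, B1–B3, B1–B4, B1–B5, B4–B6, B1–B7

A tree decomposition must satisfy three properties: every vertex lies in some bag; for every edge, both endpoints lie together in some bag; and for every vertex, the bags containing it form a connected subtree. Here edge (k,e) lies in no bag, so the decomposition is invalid.

No — edge (k,e) lies in no bag.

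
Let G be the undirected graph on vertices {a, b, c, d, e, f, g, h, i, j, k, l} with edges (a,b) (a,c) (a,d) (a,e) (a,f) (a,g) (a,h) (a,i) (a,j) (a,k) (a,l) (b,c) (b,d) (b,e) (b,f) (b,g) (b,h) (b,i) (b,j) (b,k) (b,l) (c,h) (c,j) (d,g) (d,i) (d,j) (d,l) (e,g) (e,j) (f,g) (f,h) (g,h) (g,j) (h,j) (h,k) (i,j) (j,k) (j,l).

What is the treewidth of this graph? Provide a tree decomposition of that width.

Every bag has size at most 5, so the width is 5 − 1 = 4 and tw(G) ≤ 4. On the other hand G contains the 5-clique {a, b, d, g, j}. A clique must lie in a single bag of any decomposition, so no decomposition can have width below 4. Hence tw(G) = 4 exactly.

Treewidth 4.
One optimal decomposition is:
Bags: B1 = {a, b, g, h, j}  B2 = {a, b, h, j, k}  B3 = {a, b, e, g, j}  B4 = {a, b, d, g, j}  B5 = {a, b, d, i, j}  B6 = {a, b, c, h, j}  B7 = {a, b, f, g, h}  B8 = {a, b, d, j, l}
Tree: B1–B2, B1–B3, B1–B4, B4–B5, B2–B6, B1–B7, B4–B8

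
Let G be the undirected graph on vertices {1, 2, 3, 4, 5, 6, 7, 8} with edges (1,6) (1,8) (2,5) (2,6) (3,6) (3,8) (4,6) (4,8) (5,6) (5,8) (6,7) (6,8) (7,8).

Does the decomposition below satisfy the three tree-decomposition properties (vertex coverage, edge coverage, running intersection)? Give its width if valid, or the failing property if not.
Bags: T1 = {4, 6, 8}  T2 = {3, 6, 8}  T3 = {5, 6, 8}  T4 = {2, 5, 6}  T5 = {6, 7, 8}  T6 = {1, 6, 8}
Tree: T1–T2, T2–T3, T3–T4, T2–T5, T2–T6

Yes; width 2.

Vertex coverage: the bags together contain {1, 2, 3, 4, 5, 6, 7, 8}, the full vertex set. Edge coverage: each edge of G has both endpoints in at least one bag. Running intersection: for every vertex, the bags containing it form a connected subtree. All three properties hold, so this is a valid tree decomposition of width max|bag| − 1 = 2, and hence tw(G) ≤ 2.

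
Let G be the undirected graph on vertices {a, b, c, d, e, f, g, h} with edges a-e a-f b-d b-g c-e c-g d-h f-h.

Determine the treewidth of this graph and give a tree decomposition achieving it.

Treewidth 2.
Bags: B1 = {a, f, h}  B2 = {a, d, h}  B3 = {a, b, d}  B4 = {a, b, g}  B5 = {a, c, g}  B6 = {a, c, e}
Tree: B1–B2, B2–B3, B3–B4, B4–B5, B5–B6

Every bag has size at most 3, so the width is 3 − 1 = 2 and tw(G) ≤ 2. Since a–f–h–d–b–g–c–e–a is a cycle in G, G is not acyclic. Forests are exactly the graphs of treewidth ≤ 1, so tw(G) ≥ 2. Combining the bounds, tw(G) = 2.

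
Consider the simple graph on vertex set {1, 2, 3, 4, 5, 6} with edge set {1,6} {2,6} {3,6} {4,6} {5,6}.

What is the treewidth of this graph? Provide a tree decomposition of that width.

The largest bag has 2 vertices, giving width 1; this decomposition certifies tw(G) ≤ 1. Any graph with an edge has treewidth ≥ 1, and G has the edge 2–6. Therefore the treewidth is 1.

Treewidth 1.
One such decomposition:
Bags: B1 = {2, 6}  B2 = {4, 6}  B3 = {3, 6}  B4 = {5, 6}  B5 = {1, 6}
Tree: B1–B2, B2–B3, B1–B4, B1–B5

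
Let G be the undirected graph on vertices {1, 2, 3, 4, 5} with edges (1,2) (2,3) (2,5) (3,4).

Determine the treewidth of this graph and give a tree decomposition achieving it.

Treewidth 1.
Bags: B1 = {1, 2}  B2 = {2, 3}  B3 = {2, 5}  B4 = {3, 4}
Tree: B1–B2, B1–B3, B2–B4

Every bag has size at most 2, so the width is 2 − 1 = 1 and tw(G) ≤ 1. G has an edge, so its treewidth is at least 1. Combining the bounds, tw(G) = 1.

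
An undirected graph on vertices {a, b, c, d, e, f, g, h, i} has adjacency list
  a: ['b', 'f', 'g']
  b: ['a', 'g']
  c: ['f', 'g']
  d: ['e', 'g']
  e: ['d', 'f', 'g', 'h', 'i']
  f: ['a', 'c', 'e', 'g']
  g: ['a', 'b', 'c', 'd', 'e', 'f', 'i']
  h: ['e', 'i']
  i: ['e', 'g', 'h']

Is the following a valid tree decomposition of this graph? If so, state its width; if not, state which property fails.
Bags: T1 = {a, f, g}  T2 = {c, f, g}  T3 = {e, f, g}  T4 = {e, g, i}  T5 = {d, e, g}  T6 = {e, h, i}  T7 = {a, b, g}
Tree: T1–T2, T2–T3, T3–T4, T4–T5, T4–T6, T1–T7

Yes; width 2.

Checking the three conditions: (i) the bags cover all of {a, b, c, d, e, f, g, h, i}; (ii) for each edge, some bag contains both endpoints; (iii) the bags containing any fixed vertex form a subtree. All hold, so the decomposition is valid with width 3 − 1 = 2.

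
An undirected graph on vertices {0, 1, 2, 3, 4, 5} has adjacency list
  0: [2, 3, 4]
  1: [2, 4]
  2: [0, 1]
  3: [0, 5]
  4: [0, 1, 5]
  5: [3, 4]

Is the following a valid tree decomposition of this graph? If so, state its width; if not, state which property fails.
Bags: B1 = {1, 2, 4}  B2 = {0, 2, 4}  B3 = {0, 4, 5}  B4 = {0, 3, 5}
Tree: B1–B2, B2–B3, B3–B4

Yes; width 2.

Checking the three conditions: (i) the bags cover all of {0, 1, 2, 3, 4, 5}; (ii) for each edge, some bag contains both endpoints; (iii) the bags containing any fixed vertex form a subtree. All hold, so the decomposition is valid with width 3 − 1 = 2.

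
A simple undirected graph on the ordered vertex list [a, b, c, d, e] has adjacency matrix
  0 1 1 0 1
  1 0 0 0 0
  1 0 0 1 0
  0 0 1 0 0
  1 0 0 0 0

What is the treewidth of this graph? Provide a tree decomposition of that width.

Treewidth 1.
One optimal decomposition is:
Bags: B1 = {a, b}  B2 = {a, c}  B3 = {c, d}  B4 = {a, e}
Tree: B1–B2, B2–B3, B2–B4

Each bag holds 2 vertices, so the decomposition has width 1, which upper-bounds the treewidth. Any graph with an edge has treewidth ≥ 1, and G has the edge b–a. The upper and lower bounds meet at 1, so that is the treewidth.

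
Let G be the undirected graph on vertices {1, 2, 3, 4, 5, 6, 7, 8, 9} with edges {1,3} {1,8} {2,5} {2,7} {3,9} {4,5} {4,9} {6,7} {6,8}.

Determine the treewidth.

A width-2 tree decomposition is:
Bags: B1 = {1, 6, 8}  B2 = {1, 3, 6}  B3 = {3, 6, 9}  B4 = {4, 6, 9}  B5 = {4, 5, 6}  B6 = {2, 5, 6}  B7 = {2, 6, 7}
Tree: B1–B2, B2–B3, B3–B4, B4–B5, B5–B6, B6–B7
Every bag has size at most 3, so the width is 3 − 1 = 2 and tw(G) ≤ 2. The edges 6–8–1–3–9–4–5–2–7–6 form a cycle, so G is not a tree and its treewidth is at least 2. Therefore the treewidth is 2.

2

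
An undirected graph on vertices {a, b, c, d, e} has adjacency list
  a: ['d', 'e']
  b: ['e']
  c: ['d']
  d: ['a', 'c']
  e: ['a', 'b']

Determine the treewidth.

A width-1 tree decomposition is:
Bags: B1 = {c, d}  B2 = {a, d}  B3 = {a, e}  B4 = {b, e}
Tree: B1–B2, B2–B3, B3–B4
Each bag holds 2 vertices, so the decomposition has width 1, which upper-bounds the treewidth. G has an edge, so its treewidth is at least 1. Hence tw(G) = 1 exactly.

1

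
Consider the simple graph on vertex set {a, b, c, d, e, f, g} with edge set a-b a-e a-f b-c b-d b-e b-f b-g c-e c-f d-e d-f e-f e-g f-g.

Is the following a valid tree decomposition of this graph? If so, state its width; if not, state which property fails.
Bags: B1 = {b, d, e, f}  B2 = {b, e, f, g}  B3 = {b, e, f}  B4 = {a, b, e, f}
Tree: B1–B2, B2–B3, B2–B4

A tree decomposition must satisfy three properties: every vertex lies in some bag; for every edge, both endpoints lie together in some bag; and for every vertex, the bags containing it form a connected subtree. Here vertex c appears in no bag, so the decomposition is invalid.

No — vertex c appears in no bag.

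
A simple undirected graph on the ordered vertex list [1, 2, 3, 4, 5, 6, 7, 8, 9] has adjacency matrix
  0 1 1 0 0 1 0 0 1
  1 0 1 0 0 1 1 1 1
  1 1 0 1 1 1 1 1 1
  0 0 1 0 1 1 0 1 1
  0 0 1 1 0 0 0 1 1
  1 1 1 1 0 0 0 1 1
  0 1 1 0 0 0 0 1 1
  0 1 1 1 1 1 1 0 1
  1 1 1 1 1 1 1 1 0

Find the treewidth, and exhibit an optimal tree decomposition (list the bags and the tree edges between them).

Each bag holds 5 vertices, so the decomposition has width 4, which upper-bounds the treewidth. Conversely, {2, 3, 6, 8, 9} is a clique of size 5, and the vertices of any clique must share a bag in every tree decomposition; so some bag has ≥ 5 vertices and tw(G) ≥ 4. Hence tw(G) = 4 exactly.

Treewidth 4.
One optimal decomposition is:
Bags: B1 = {1, 2, 3, 6, 9}  B2 = {2, 3, 6, 8, 9}  B3 = {2, 3, 7, 8, 9}  B4 = {3, 4, 6, 8, 9}  B5 = {3, 4, 5, 8, 9}
Tree: B1–B2, B2–B3, B2–B4, B4–B5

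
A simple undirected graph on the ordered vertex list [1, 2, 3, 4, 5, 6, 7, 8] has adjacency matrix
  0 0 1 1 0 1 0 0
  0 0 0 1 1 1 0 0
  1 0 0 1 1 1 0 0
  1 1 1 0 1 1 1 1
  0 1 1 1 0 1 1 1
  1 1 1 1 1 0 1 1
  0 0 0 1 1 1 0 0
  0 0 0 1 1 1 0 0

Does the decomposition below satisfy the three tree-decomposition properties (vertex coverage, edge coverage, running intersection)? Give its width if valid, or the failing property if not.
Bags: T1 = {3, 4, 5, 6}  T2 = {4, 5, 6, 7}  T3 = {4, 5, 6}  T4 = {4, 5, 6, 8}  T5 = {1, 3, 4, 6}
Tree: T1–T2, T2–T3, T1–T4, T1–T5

No — vertex 2 appears in no bag.

A tree decomposition must satisfy three properties: every vertex lies in some bag; for every edge, both endpoints lie together in some bag; and for every vertex, the bags containing it form a connected subtree. Here vertex 2 appears in no bag, so the decomposition is invalid.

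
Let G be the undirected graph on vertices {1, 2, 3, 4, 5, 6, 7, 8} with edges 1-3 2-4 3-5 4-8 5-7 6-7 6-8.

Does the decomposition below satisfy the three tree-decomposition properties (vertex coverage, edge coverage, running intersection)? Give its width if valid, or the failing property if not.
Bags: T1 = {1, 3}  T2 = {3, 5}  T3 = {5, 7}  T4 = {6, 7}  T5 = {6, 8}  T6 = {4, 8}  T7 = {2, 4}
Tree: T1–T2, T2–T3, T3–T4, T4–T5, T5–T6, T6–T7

Checking the three conditions: (i) the bags cover all of {1, 2, 3, 4, 5, 6, 7, 8}; (ii) for each edge, some bag contains both endpoints; (iii) the bags containing any fixed vertex form a subtree. All hold, so the decomposition is valid with width 2 − 1 = 1.

Yes; width 1.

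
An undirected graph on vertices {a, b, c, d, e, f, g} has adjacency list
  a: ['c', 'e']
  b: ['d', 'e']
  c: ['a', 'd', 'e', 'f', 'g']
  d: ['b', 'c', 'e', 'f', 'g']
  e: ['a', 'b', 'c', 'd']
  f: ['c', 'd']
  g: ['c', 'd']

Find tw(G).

A width-2 tree decomposition is:
Bags: B1 = {c, d, e}  B2 = {c, d, f}  B3 = {a, c, e}  B4 = {c, d, g}  B5 = {b, d, e}
Tree: B1–B2, B1–B3, B2–B4, B1–B5
The largest bag has 3 vertices, giving width 2; this decomposition certifies tw(G) ≤ 2. For the lower bound, the 3 vertices {c, d, g} are pairwise adjacent, and any tree decomposition puts a clique entirely inside one bag — forcing width ≥ 2. Hence tw(G) = 2 exactly.

2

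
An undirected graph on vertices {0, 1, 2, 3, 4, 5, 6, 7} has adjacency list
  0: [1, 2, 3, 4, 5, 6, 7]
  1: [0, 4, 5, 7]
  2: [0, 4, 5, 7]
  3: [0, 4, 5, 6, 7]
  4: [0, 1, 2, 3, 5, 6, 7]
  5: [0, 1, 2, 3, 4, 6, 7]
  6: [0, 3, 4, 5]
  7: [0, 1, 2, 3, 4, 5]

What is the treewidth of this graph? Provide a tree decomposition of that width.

Every bag has size at most 5, so the width is 5 − 1 = 4 and tw(G) ≤ 4. On the other hand G contains the 5-clique {0, 3, 4, 5, 6}. A clique must lie in a single bag of any decomposition, so no decomposition can have width below 4. Combining the bounds, tw(G) = 4.

Treewidth 4.
One optimal decomposition is:
Bags: B1 = {0, 3, 4, 5, 7}  B2 = {0, 3, 4, 5, 6}  B3 = {0, 1, 4, 5, 7}  B4 = {0, 2, 4, 5, 7}
Tree: B1–B2, B1–B3, B3–B4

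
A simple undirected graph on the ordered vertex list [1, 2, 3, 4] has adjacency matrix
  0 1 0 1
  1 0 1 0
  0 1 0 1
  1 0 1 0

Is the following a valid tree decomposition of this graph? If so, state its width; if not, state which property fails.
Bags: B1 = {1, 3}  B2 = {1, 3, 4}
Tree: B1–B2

No — vertex 2 appears in no bag.

A tree decomposition must satisfy three properties: every vertex lies in some bag; for every edge, both endpoints lie together in some bag; and for every vertex, the bags containing it form a connected subtree. Here vertex 2 appears in no bag, so the decomposition is invalid.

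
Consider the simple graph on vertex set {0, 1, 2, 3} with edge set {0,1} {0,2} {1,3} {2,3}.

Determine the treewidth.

A width-2 tree decomposition is:
Bags: B1 = {0, 1, 3}  B2 = {0, 2, 3}
Tree: B1–B2
Every bag has size at most 3, so the width is 3 − 1 = 2 and tw(G) ≤ 2. Since 0–1–3–2–0 is a cycle in G, G is not acyclic. Forests are exactly the graphs of treewidth ≤ 1, so tw(G) ≥ 2. Combining the bounds, tw(G) = 2.

2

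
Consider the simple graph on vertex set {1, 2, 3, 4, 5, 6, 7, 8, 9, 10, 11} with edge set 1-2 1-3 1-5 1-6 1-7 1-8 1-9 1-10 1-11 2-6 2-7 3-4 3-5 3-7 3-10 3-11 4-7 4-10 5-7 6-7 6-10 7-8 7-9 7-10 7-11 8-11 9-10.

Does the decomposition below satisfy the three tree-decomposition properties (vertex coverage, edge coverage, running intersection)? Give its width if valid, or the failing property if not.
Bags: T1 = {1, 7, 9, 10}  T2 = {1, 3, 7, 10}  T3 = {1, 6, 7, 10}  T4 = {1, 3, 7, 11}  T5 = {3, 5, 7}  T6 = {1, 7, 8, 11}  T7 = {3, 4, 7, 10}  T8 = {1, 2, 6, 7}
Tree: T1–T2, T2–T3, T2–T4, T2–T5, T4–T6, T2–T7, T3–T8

No — edge (1,5) lies in no bag.

A tree decomposition must satisfy three properties: every vertex lies in some bag; for every edge, both endpoints lie together in some bag; and for every vertex, the bags containing it form a connected subtree. Here edge (1,5) lies in no bag, so the decomposition is invalid.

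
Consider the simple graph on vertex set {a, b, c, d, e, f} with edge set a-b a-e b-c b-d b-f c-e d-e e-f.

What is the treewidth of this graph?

2

A width-2 tree decomposition is:
Bags: B1 = {a, b, e}  B2 = {b, c, e}  B3 = {b, d, e}  B4 = {b, e, f}
Tree: B1–B2, B2–B3, B3–B4
Each bag holds 3 vertices, so the decomposition has width 2, which upper-bounds the treewidth. For the lower bound, G contains the cycle e–a–b–c–e, so G is not a forest; only forests have treewidth ≤ 1, hence tw(G) ≥ 2. Combining the bounds, tw(G) = 2.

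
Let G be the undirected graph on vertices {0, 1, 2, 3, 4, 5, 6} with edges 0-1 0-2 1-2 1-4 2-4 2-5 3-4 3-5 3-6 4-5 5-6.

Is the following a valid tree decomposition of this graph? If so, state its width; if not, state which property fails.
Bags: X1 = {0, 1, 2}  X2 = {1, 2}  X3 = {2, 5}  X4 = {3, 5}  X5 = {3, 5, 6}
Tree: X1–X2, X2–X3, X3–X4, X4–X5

A tree decomposition must satisfy three properties: every vertex lies in some bag; for every edge, both endpoints lie together in some bag; and for every vertex, the bags containing it form a connected subtree. Here vertex 4 appears in no bag, so the decomposition is invalid.

No — vertex 4 appears in no bag.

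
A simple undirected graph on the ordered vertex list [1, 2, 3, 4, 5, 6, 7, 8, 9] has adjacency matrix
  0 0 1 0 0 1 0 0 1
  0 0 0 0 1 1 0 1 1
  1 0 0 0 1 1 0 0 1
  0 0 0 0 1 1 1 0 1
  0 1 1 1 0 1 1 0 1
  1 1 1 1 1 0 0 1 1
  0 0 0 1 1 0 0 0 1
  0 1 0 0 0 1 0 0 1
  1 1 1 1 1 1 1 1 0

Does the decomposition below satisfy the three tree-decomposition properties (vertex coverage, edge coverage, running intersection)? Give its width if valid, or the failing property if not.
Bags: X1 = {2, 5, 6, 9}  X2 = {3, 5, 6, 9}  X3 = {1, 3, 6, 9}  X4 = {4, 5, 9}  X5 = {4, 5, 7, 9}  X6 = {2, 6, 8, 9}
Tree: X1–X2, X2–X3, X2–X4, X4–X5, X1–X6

A tree decomposition must satisfy three properties: every vertex lies in some bag; for every edge, both endpoints lie together in some bag; and for every vertex, the bags containing it form a connected subtree. Here edge (6,4) lies in no bag, so the decomposition is invalid.

No — edge (6,4) lies in no bag.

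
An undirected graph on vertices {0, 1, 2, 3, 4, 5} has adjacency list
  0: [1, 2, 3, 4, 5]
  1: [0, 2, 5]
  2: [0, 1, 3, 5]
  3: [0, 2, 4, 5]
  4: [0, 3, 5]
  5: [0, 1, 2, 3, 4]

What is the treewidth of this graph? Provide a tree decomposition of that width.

Treewidth 3.
One optimal decomposition is:
Bags: B1 = {0, 2, 3, 5}  B2 = {0, 1, 2, 5}  B3 = {0, 3, 4, 5}
Tree: B1–B2, B1–B3

The largest bag has 4 vertices, giving width 3; this decomposition certifies tw(G) ≤ 3. On the other hand G contains the 4-clique {0, 1, 2, 5}. A clique must lie in a single bag of any decomposition, so no decomposition can have width below 3. Therefore the treewidth is 3.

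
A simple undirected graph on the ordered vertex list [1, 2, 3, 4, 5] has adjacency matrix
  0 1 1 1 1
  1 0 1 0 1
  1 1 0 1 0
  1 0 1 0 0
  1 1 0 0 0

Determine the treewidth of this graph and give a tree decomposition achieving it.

Each bag holds 3 vertices, so the decomposition has width 2, which upper-bounds the treewidth. For the lower bound, the 3 vertices {1, 2, 3} are pairwise adjacent, and any tree decomposition puts a clique entirely inside one bag — forcing width ≥ 2. The upper and lower bounds meet at 2, so that is the treewidth.

Treewidth 2.
Bags: B1 = {1, 2, 3}  B2 = {1, 3, 4}  B3 = {1, 2, 5}
Tree: B1–B2, B1–B3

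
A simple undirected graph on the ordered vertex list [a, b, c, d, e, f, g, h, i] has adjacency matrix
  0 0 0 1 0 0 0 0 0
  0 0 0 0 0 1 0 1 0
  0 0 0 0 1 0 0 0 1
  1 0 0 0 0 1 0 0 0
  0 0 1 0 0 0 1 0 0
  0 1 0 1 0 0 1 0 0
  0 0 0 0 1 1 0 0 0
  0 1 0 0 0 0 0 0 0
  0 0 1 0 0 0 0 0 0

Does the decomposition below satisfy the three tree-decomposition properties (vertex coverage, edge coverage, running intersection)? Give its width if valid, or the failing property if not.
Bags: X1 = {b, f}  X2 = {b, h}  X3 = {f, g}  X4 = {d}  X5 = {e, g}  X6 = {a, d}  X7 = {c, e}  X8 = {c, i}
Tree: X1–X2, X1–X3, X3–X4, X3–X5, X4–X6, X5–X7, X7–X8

No — edge (f,d) lies in no bag.

A tree decomposition must satisfy three properties: every vertex lies in some bag; for every edge, both endpoints lie together in some bag; and for every vertex, the bags containing it form a connected subtree. Here edge (f,d) lies in no bag, so the decomposition is invalid.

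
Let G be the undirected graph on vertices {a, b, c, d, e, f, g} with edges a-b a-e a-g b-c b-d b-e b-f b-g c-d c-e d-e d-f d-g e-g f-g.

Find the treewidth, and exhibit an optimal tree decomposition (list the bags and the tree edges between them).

Treewidth 3.
One such decomposition:
Bags: B1 = {b, d, e, g}  B2 = {b, c, d, e}  B3 = {a, b, e, g}  B4 = {b, d, f, g}
Tree: B1–B2, B1–B3, B1–B4

Each bag holds 4 vertices, so the decomposition has width 3, which upper-bounds the treewidth. For the lower bound, the 4 vertices {b, d, e, g} are pairwise adjacent, and any tree decomposition puts a clique entirely inside one bag — forcing width ≥ 3. The upper and lower bounds meet at 3, so that is the treewidth.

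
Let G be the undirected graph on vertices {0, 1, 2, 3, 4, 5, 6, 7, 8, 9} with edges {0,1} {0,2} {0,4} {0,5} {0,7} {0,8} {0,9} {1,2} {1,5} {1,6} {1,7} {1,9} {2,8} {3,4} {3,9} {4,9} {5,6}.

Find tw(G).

A width-2 tree decomposition is:
Bags: B1 = {0, 1, 9}  B2 = {0, 4, 9}  B3 = {0, 1, 7}  B4 = {0, 1, 2}  B5 = {0, 1, 5}  B6 = {0, 2, 8}  B7 = {1, 5, 6}  B8 = {3, 4, 9}
Tree: B1–B2, B1–B3, B1–B4, B4–B5, B4–B6, B5–B7, B2–B8
Each bag holds 3 vertices, so the decomposition has width 2, which upper-bounds the treewidth. On the other hand G contains the 3-clique {0, 2, 8}. A clique must lie in a single bag of any decomposition, so no decomposition can have width below 2. Combining the bounds, tw(G) = 2.

2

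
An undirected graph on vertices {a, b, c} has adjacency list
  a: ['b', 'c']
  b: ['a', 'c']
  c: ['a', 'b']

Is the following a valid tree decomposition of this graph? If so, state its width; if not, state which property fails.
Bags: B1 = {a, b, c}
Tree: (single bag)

Yes; width 2.

Every vertex of G appears in some bag (union = {a, b, c}); every edge is covered by a bag; and for each vertex v the set of bags containing v is connected in the bag tree. The decomposition is therefore valid. The largest bag has 3 vertices, so the width is 2.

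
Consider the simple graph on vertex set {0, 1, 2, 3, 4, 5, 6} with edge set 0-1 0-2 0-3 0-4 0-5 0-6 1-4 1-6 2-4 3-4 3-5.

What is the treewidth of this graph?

2

A width-2 tree decomposition is:
Bags: B1 = {0, 3, 4}  B2 = {0, 1, 4}  B3 = {0, 2, 4}  B4 = {0, 1, 6}  B5 = {0, 3, 5}
Tree: B1–B2, B1–B3, B2–B4, B1–B5
Each bag holds 3 vertices, so the decomposition has width 2, which upper-bounds the treewidth. For the lower bound, the 3 vertices {0, 1, 4} are pairwise adjacent, and any tree decomposition puts a clique entirely inside one bag — forcing width ≥ 2. Combining the bounds, tw(G) = 2.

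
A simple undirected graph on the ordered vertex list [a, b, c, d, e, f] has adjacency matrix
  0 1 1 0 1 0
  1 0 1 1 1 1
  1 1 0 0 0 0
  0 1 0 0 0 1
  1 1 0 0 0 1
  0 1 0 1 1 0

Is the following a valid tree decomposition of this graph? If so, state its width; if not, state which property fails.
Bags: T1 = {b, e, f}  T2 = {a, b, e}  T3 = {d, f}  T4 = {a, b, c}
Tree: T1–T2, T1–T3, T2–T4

No — edge (b,d) lies in no bag.

A tree decomposition must satisfy three properties: every vertex lies in some bag; for every edge, both endpoints lie together in some bag; and for every vertex, the bags containing it form a connected subtree. Here edge (b,d) lies in no bag, so the decomposition is invalid.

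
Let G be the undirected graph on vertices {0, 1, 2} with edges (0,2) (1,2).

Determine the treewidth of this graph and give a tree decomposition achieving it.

The largest bag has 2 vertices, giving width 1; this decomposition certifies tw(G) ≤ 1. Since G has at least one edge (e.g. 2–1), it is not an edgeless graph, so tw(G) ≥ 1. Hence tw(G) = 1 exactly.

Treewidth 1.
One such decomposition:
Bags: B1 = {1, 2}  B2 = {0, 2}
Tree: B1–B2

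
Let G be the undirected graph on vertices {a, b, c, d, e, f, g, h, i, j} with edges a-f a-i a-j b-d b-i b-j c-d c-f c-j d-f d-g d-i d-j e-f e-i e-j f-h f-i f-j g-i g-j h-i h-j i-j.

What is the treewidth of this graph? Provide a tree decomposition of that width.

Every bag has size at most 4, so the width is 4 − 1 = 3 and tw(G) ≤ 3. Conversely, {c, d, f, j} is a clique of size 4, and the vertices of any clique must share a bag in every tree decomposition; so some bag has ≥ 4 vertices and tw(G) ≥ 3. Combining the bounds, tw(G) = 3.

Treewidth 3.
Bags: B1 = {d, f, i, j}  B2 = {d, g, i, j}  B3 = {a, f, i, j}  B4 = {f, h, i, j}  B5 = {e, f, i, j}  B6 = {c, d, f, j}  B7 = {b, d, i, j}
Tree: B1–B2, B1–B3, B1–B4, B3–B5, B1–B6, B1–B7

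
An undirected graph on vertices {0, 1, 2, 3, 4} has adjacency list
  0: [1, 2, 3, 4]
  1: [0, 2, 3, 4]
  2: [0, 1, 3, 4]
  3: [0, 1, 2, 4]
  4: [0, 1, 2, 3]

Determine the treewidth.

4

A width-4 tree decomposition is:
Bags: B1 = {0, 1, 2, 3, 4}
Tree: (single bag)
A single bag containing all 5 vertices is trivially a valid decomposition of width 4. For the lower bound, the 5 vertices {0, 1, 2, 3, 4} are pairwise adjacent, and any tree decomposition puts a clique entirely inside one bag — forcing width ≥ 4. Combining the bounds, tw(G) = 4.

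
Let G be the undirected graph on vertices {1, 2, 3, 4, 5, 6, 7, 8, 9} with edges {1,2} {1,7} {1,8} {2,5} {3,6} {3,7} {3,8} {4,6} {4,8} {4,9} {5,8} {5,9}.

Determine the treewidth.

A width-3 tree decomposition is:
Bags: B1 = {4, 5, 6, 9}  B2 = {4, 5, 6, 8}  B3 = {3, 5, 6, 8}  B4 = {2, 3, 5, 8}  B5 = {1, 2, 3, 8}  B6 = {1, 2, 3, 7}
Tree: B1–B2, B2–B3, B3–B4, B4–B5, B5–B6
Every bag has size at most 4, so the width is 4 − 1 = 3 and tw(G) ≤ 3. For the lower bound: the 4 vertex sets {4,6,9}, {5}, {8}, {1,2,3,7} are disjoint, each induces a connected subgraph, and every pair is joined by at least one edge of G. Contracting each set to a single vertex therefore yields K_{4} as a minor, and since treewidth is minor-monotone, tw(G) ≥ tw(K_{4}) = 3. Hence tw(G) = 3 exactly.

3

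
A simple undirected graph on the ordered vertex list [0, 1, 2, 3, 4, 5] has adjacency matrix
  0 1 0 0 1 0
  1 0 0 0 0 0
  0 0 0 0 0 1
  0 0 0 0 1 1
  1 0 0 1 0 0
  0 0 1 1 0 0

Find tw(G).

A width-1 tree decomposition is:
Bags: B1 = {0, 1}  B2 = {0, 4}  B3 = {3, 4}  B4 = {3, 5}  B5 = {2, 5}
Tree: B1–B2, B2–B3, B3–B4, B4–B5
Every bag has size at most 2, so the width is 2 − 1 = 1 and tw(G) ≤ 1. G has an edge, so its treewidth is at least 1. Therefore the treewidth is 1.

1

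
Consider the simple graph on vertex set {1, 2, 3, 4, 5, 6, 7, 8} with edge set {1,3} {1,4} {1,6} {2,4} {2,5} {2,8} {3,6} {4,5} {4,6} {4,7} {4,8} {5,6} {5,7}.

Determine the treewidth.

A width-2 tree decomposition is:
Bags: B1 = {2, 4, 5}  B2 = {4, 5, 6}  B3 = {2, 4, 8}  B4 = {4, 5, 7}  B5 = {1, 4, 6}  B6 = {1, 3, 6}
Tree: B1–B2, B1–B3, B2–B4, B2–B5, B5–B6
The largest bag has 3 vertices, giving width 2; this decomposition certifies tw(G) ≤ 2. Conversely, {1, 3, 6} is a clique of size 3, and the vertices of any clique must share a bag in every tree decomposition; so some bag has ≥ 3 vertices and tw(G) ≥ 2. The upper and lower bounds meet at 2, so that is the treewidth.

2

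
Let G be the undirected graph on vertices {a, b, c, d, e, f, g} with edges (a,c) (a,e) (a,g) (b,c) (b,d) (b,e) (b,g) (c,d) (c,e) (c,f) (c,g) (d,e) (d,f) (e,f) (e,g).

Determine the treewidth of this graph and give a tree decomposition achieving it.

Each bag holds 4 vertices, so the decomposition has width 3, which upper-bounds the treewidth. On the other hand G contains the 4-clique {c, d, e, f}. A clique must lie in a single bag of any decomposition, so no decomposition can have width below 3. Hence tw(G) = 3 exactly.

Treewidth 3.
One optimal decomposition is:
Bags: B1 = {b, c, e, g}  B2 = {a, c, e, g}  B3 = {b, c, d, e}  B4 = {c, d, e, f}
Tree: B1–B2, B1–B3, B3–B4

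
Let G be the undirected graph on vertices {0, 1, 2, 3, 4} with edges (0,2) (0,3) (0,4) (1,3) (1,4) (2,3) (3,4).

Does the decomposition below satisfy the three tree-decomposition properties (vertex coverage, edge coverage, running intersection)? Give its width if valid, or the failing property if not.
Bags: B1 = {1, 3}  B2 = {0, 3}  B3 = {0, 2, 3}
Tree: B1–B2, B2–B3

No — vertex 4 appears in no bag.

A tree decomposition must satisfy three properties: every vertex lies in some bag; for every edge, both endpoints lie together in some bag; and for every vertex, the bags containing it form a connected subtree. Here vertex 4 appears in no bag, so the decomposition is invalid.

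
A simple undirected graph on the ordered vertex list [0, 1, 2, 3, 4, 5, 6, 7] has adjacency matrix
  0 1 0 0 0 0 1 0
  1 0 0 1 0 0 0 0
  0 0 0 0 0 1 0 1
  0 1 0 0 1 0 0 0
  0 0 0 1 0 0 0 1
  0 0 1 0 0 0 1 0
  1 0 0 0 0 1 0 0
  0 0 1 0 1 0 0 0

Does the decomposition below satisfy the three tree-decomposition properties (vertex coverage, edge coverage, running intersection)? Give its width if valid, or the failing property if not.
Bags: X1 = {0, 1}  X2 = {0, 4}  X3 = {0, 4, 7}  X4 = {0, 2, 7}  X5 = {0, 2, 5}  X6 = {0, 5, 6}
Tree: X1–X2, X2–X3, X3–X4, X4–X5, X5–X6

No — vertex 3 appears in no bag.

A tree decomposition must satisfy three properties: every vertex lies in some bag; for every edge, both endpoints lie together in some bag; and for every vertex, the bags containing it form a connected subtree. Here vertex 3 appears in no bag, so the decomposition is invalid.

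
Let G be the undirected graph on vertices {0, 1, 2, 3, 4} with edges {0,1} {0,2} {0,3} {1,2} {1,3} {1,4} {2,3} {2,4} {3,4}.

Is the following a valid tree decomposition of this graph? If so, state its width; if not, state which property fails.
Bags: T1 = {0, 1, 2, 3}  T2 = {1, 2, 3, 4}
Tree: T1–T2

Vertex coverage: the bags together contain {0, 1, 2, 3, 4}, the full vertex set. Edge coverage: each edge of G has both endpoints in at least one bag. Running intersection: for every vertex, the bags containing it form a connected subtree. All three properties hold, so this is a valid tree decomposition of width max|bag| − 1 = 3, and hence tw(G) ≤ 3.

Yes; width 3.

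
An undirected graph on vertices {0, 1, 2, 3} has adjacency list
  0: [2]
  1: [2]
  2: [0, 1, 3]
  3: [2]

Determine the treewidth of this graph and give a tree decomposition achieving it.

Every bag has size at most 2, so the width is 2 − 1 = 1 and tw(G) ≤ 1. G has an edge, so its treewidth is at least 1. Therefore the treewidth is 1.

Treewidth 1.
One optimal decomposition is:
Bags: B1 = {0, 2}  B2 = {2, 3}  B3 = {1, 2}
Tree: B1–B2, B1–B3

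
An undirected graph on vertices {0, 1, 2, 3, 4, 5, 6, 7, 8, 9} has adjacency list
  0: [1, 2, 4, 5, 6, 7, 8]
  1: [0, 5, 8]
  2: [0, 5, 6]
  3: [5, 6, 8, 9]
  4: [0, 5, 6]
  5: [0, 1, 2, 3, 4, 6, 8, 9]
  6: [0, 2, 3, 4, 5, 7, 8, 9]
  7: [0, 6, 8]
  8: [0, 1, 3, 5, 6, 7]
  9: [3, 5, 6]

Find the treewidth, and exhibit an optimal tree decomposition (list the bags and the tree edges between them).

Every bag has size at most 4, so the width is 4 − 1 = 3 and tw(G) ≤ 3. Conversely, {0, 1, 5, 8} is a clique of size 4, and the vertices of any clique must share a bag in every tree decomposition; so some bag has ≥ 4 vertices and tw(G) ≥ 3. Combining the bounds, tw(G) = 3.

Treewidth 3.
One optimal decomposition is:
Bags: B1 = {0, 5, 6, 8}  B2 = {0, 2, 5, 6}  B3 = {0, 4, 5, 6}  B4 = {3, 5, 6, 8}  B5 = {0, 1, 5, 8}  B6 = {0, 6, 7, 8}  B7 = {3, 5, 6, 9}
Tree: B1–B2, B2–B3, B1–B4, B1–B5, B1–B6, B4–B7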